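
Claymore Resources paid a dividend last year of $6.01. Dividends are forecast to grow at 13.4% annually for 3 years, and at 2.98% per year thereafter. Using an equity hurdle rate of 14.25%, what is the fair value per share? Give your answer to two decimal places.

Two-stage DDM. Project D₁…D_3 at 0.134, terminal growth 0.0298, discount at r = 0.1425.
D_1 = 6.8153
D_2 = 7.7286
D_3 = 8.7642
Terminal value at t=3: TV = D_4/(r−g) = 9.0254/(0.1425−0.0298) = 80.0834
P₀ = 6.8153/(1+0.1425)^1 + 7.7286/(1+0.1425)^2 + 8.7642/(1+0.1425)^3 + 80.0834/(1+0.1425)^3 = 71.4630

$71.46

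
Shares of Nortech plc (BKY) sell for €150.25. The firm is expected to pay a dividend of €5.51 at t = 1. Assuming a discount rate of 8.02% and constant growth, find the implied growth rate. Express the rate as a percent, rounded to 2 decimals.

4.35%

From P₀ = D₁/(r − g), the implied growth is g = r − D₁/P₀.
g = 0.0802 − 5.51/150.25 = 0.0802 − 0.03667 = 0.04353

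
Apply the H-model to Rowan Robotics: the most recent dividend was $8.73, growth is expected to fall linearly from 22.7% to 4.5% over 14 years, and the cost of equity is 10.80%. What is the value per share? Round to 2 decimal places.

$321.35

H-model: P₀ = D₀[(1+g_L) + H(g_S−g_L)]/(r−g_L), with H = 14/2 = 7.
P₀ = 8.73 × [(1+0.045) + 7×(0.227−0.045)] / (0.108−0.045)
   = 8.73 × 2.3190 / 0.063 = 321.3471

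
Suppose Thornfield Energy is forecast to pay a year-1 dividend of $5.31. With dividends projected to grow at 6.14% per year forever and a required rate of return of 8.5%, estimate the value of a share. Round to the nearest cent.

$225.00

Gordon growth model: P₀ = D₁/(r − g), with D₁ = 5.31 given directly.
P₀ = 5.3100 / (0.085 − 0.0614) = 5.3100 / 0.0236 = 225.0000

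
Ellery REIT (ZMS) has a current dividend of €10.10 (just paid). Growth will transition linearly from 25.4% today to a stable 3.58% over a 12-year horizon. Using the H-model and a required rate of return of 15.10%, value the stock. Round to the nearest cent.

€205.59

H-model: P₀ = D₀[(1+g_L) + H(g_S−g_L)]/(r−g_L), with H = 12/2 = 6.
P₀ = 10.10 × [(1+0.0358) + 6×(0.254−0.0358)] / (0.151−0.0358)
   = 10.10 × 2.3450 / 0.1152 = 205.5946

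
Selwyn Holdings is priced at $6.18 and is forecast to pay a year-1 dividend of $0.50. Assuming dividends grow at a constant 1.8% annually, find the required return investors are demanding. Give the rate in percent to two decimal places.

9.89%

Rearranging the constant-growth DDM: r = D₁/P₀ + g.
r = 0.5000 / 6.18 + 0.018 = 0.08091 + 0.018 = 0.09891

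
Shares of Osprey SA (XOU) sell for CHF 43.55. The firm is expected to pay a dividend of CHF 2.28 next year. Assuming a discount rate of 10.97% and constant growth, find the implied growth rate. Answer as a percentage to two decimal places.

5.73%

From P₀ = D₁/(r − g), the implied growth is g = r − D₁/P₀.
g = 0.1097 − 2.28/43.55 = 0.1097 − 0.05235 = 0.05735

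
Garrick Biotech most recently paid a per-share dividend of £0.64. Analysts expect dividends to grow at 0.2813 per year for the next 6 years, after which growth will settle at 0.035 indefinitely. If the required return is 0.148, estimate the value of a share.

£17.07

Two-stage DDM. Project D₁…D_6 at 0.2813, terminal growth 0.035, discount at r = 0.148.
D_1 = 0.8200
D_2 = 1.0507
D_3 = 1.3463
D_4 = 1.7250
D_5 = 2.2102
D_6 = 2.8319
Terminal value at t=6: TV = D_7/(r−g) = 2.9311/(0.148−0.035) = 25.9386
P₀ = 0.8200/(1+0.148)^1 + 1.0507/(1+0.148)^2 + 1.3463/(1+0.148)^3 + 1.7250/(1+0.148)^4 + 2.2102/(1+0.148)^5 + 2.8319/(1+0.148)^6 + 25.9386/(1+0.148)^6 = 17.0719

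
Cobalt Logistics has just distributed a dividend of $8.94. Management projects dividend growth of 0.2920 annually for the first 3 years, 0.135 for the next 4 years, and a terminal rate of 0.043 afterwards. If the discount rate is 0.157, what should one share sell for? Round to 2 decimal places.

$186.53

Three-stage DDM. Project D₁…D_7; terminal Gordon value at t=7 with g = 0.043; discount at r = 0.157.
D_1 = 11.5505
D_2 = 14.9232
D_3 = 19.2808
D_4 = 21.8837
D_5 = 24.8380
D_6 = 28.1911
D_7 = 31.9969
TV_7 = 33.3728/(0.157−0.043) = 292.7440
P₀ = Σ Dₜ/(1+r)ᵗ + TV_7/(1+r)^7 = 186.5284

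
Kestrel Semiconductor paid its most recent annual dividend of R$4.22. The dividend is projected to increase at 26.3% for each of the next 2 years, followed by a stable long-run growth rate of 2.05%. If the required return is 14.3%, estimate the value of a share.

Two-stage DDM. Project D₁…D_2 at 0.263, terminal growth 0.0205, discount at r = 0.143.
D_1 = 5.3299
D_2 = 6.7316
Terminal value at t=2: TV = D_3/(r−g) = 6.8696/(0.143−0.0205) = 56.0785
P₀ = 5.3299/(1+0.143)^1 + 6.7316/(1+0.143)^2 + 56.0785/(1+0.143)^2 = 52.7400

R$52.74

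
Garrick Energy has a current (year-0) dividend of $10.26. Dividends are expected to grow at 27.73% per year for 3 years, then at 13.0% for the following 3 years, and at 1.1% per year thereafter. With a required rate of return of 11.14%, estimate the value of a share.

Three-stage DDM. Project D₁…D_6; terminal Gordon value at t=6 with g = 0.011; discount at r = 0.1114.
D_1 = 13.1051
D_2 = 16.7391
D_3 = 21.3809
D_4 = 24.1604
D_5 = 27.3013
D_6 = 30.8504
TV_6 = 31.1898/(0.1114−0.011) = 310.6554
P₀ = Σ Dₜ/(1+r)ᵗ + TV_6/(1+r)^6 = 254.0604

$254.06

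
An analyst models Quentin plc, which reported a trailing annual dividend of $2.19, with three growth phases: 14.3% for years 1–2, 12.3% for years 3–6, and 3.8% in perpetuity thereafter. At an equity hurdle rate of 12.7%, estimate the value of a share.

$39.31

Three-stage DDM. Project D₁…D_6; terminal Gordon value at t=6 with g = 0.038; discount at r = 0.127.
D_1 = 2.5032
D_2 = 2.8611
D_3 = 3.2130
D_4 = 3.6082
D_5 = 4.0521
D_6 = 4.5505
TV_6 = 4.7234/(0.127−0.038) = 53.0717
P₀ = Σ Dₜ/(1+r)ᵗ + TV_6/(1+r)^6 = 39.3057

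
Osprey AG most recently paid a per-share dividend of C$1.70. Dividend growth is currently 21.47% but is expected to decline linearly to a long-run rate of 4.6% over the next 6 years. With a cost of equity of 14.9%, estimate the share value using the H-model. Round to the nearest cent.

C$25.62

H-model: P₀ = D₀[(1+g_L) + H(g_S−g_L)]/(r−g_L), with H = 6/2 = 3.
P₀ = 1.70 × [(1+0.046) + 3×(0.2147−0.046)] / (0.149−0.046)
   = 1.70 × 1.5521 / 0.103 = 25.6172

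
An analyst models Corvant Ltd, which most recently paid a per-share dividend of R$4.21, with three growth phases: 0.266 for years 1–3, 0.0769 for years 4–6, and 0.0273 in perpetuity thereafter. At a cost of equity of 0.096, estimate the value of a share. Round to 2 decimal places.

Three-stage DDM. Project D₁…D_6; terminal Gordon value at t=6 with g = 0.0273; discount at r = 0.096.
D_1 = 5.3299
D_2 = 6.7476
D_3 = 8.5425
D_4 = 9.1994
D_5 = 9.9068
D_6 = 10.6686
TV_6 = 10.9599/(0.096−0.0273) = 159.5328
P₀ = Σ Dₜ/(1+r)ᵗ + TV_6/(1+r)^6 = 127.8063

R$127.81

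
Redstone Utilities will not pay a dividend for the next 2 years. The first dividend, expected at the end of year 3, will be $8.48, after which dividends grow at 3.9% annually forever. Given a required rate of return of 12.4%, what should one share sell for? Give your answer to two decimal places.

$78.97

Deferred-dividend DDM. At t=2 the remaining stream is a growing perpetuity with first payment D_3 = 8.48.
V_2 = D_3/(r−g) = 8.48/(0.124−0.039) = 99.7647
P₀ = V_2/(1+r)^2 = 99.7647/(1+0.124)^2 = 78.9668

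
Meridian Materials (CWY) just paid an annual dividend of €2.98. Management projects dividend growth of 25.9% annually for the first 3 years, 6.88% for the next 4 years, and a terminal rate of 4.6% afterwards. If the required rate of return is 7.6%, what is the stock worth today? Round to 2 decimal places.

€193.15

Three-stage DDM. Project D₁…D_7; terminal Gordon value at t=7 with g = 0.046; discount at r = 0.076.
D_1 = 3.7518
D_2 = 4.7235
D_3 = 5.9469
D_4 = 6.3561
D_5 = 6.7934
D_6 = 7.2608
D_7 = 7.7603
TV_7 = 8.1173/(0.076−0.046) = 270.5762
P₀ = Σ Dₜ/(1+r)ᵗ + TV_7/(1+r)^7 = 193.1511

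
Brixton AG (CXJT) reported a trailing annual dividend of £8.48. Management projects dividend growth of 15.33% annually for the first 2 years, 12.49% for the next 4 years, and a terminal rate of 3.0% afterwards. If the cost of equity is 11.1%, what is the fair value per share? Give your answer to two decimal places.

£177.78

Three-stage DDM. Project D₁…D_6; terminal Gordon value at t=6 with g = 0.03; discount at r = 0.111.
D_1 = 9.7800
D_2 = 11.2793
D_3 = 12.6880
D_4 = 14.2728
D_5 = 16.0554
D_6 = 18.0608
TV_6 = 18.6026/(0.111−0.03) = 229.6616
P₀ = Σ Dₜ/(1+r)ᵗ + TV_6/(1+r)^6 = 177.7755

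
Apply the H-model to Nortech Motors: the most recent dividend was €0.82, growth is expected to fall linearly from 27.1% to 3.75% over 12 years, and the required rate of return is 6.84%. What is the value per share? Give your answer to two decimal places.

H-model: P₀ = D₀[(1+g_L) + H(g_S−g_L)]/(r−g_L), with H = 12/2 = 6.
P₀ = 0.82 × [(1+0.0375) + 6×(0.271−0.0375)] / (0.0684−0.0375)
   = 0.82 × 2.4385 / 0.0309 = 64.7110

€64.71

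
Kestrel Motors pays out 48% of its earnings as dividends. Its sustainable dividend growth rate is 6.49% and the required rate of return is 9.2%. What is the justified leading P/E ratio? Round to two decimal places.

Justified leading P/E = b/(r−g) = 0.48/(0.092−0.0649) = 17.7122

17.71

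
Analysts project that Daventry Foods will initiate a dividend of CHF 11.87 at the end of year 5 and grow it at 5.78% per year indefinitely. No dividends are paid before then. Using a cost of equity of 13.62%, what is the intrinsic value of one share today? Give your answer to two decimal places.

CHF 90.85

Deferred-dividend DDM. At t=4 the remaining stream is a growing perpetuity with first payment D_5 = 11.87.
V_4 = D_5/(r−g) = 11.87/(0.1362−0.0578) = 151.4031
P₀ = V_4/(1+r)^4 = 151.4031/(1+0.1362)^4 = 90.8480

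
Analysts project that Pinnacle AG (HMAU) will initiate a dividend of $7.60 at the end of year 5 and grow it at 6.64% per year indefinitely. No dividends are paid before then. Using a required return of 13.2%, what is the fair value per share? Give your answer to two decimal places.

$70.55

Deferred-dividend DDM. At t=4 the remaining stream is a growing perpetuity with first payment D_5 = 7.60.
V_4 = D_5/(r−g) = 7.60/(0.132−0.0664) = 115.8537
P₀ = V_4/(1+r)^4 = 115.8537/(1+0.132)^4 = 70.5544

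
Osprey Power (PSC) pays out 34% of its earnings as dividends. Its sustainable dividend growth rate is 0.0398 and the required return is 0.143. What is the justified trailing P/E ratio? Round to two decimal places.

3.43

Justified trailing P/E = b(1+g)/(r−g) = 0.34×(1+0.0398)/(0.143−0.0398) = 3.4257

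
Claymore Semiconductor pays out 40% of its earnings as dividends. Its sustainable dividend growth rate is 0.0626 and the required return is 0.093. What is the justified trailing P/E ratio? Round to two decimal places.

13.98

Justified trailing P/E = b(1+g)/(r−g) = 0.40×(1+0.0626)/(0.093−0.0626) = 13.9816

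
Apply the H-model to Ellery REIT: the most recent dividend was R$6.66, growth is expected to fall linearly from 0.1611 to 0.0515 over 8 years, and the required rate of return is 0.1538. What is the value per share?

R$97.00

H-model: P₀ = D₀[(1+g_L) + H(g_S−g_L)]/(r−g_L), with H = 8/2 = 4.
P₀ = 6.66 × [(1+0.0515) + 4×(0.1611−0.0515)] / (0.1538−0.0515)
   = 6.66 × 1.4899 / 0.1023 = 96.9964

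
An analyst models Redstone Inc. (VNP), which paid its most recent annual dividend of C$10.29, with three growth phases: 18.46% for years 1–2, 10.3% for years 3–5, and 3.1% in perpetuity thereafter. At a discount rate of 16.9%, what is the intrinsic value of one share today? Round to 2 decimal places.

Three-stage DDM. Project D₁…D_5; terminal Gordon value at t=5 with g = 0.031; discount at r = 0.169.
D_1 = 12.1895
D_2 = 14.4397
D_3 = 15.9270
D_4 = 17.5675
D_5 = 19.3769
TV_5 = 19.9776/(0.169−0.031) = 144.7655
P₀ = Σ Dₜ/(1+r)ᵗ + TV_5/(1+r)^5 = 115.5586

C$115.56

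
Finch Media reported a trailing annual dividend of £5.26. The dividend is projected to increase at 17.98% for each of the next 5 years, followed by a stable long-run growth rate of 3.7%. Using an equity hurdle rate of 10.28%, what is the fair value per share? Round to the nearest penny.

£148.52

Two-stage DDM. Project D₁…D_5 at 0.1798, terminal growth 0.037, discount at r = 0.1028.
D_1 = 6.2057
D_2 = 7.3215
D_3 = 8.6380
D_4 = 10.1911
D_5 = 12.0234
Terminal value at t=5: TV = D_6/(r−g) = 12.4683/(0.1028−0.037) = 189.4875
P₀ = 6.2057/(1+0.1028)^1 + 7.3215/(1+0.1028)^2 + 8.6380/(1+0.1028)^3 + 10.1911/(1+0.1028)^4 + 12.0234/(1+0.1028)^5 + 189.4875/(1+0.1028)^5 = 148.5202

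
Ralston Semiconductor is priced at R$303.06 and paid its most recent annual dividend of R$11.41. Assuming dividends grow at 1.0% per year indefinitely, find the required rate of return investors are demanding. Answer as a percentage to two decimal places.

Rearranging the constant-growth DDM: r = D₁/P₀ + g.
D₁ = 11.41 × (1 + 0.01) = 11.5241.
r = 11.5241 / 303.06 + 0.01 = 0.03803 + 0.01 = 0.04803

4.80%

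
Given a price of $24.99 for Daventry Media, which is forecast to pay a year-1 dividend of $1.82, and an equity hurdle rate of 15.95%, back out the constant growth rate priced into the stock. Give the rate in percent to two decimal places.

8.67%

From P₀ = D₁/(r − g), the implied growth is g = r − D₁/P₀.
g = 0.1595 − 1.82/24.99 = 0.1595 − 0.07283 = 0.08667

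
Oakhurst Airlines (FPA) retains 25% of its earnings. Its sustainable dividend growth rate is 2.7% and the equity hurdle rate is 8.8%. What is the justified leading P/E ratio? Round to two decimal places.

Payout ratio b = 1 − 0.25 = 0.75.
Justified leading P/E = b/(r−g) = 0.75/(0.088−0.027) = 12.2951

12.30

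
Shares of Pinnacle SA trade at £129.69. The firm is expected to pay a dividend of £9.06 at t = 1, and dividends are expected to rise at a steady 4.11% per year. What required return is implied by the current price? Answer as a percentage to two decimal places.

11.10%

Rearranging the constant-growth DDM: r = D₁/P₀ + g.
r = 9.0600 / 129.69 + 0.0411 = 0.06986 + 0.0411 = 0.11096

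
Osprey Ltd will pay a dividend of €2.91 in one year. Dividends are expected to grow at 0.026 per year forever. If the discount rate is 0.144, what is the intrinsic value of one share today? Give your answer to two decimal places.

€24.66

Gordon growth model: P₀ = D₁/(r − g), with D₁ = 2.91 given directly.
P₀ = 2.9100 / (0.144 − 0.026) = 2.9100 / 0.118 = 24.6610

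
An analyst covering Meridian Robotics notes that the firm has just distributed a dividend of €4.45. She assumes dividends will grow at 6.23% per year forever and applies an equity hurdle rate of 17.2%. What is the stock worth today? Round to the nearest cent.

Gordon growth model: P₀ = D₁/(r − g). D₁ = 4.45 × (1 + 0.0623) = 4.7272.
P₀ = 4.7272 / (0.172 − 0.0623) = 4.7272 / 0.1097 = 43.0924

€43.09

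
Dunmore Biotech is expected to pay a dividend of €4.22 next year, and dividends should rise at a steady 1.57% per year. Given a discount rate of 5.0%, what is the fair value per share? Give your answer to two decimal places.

€123.03

Gordon growth model: P₀ = D₁/(r − g), with D₁ = 4.22 given directly.
P₀ = 4.2200 / (0.05 − 0.0157) = 4.2200 / 0.0343 = 123.0321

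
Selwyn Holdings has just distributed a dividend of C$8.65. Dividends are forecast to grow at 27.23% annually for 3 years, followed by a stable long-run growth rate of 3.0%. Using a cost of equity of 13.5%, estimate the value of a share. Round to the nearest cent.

Two-stage DDM. Project D₁…D_3 at 0.2723, terminal growth 0.03, discount at r = 0.135.
D_1 = 11.0054
D_2 = 14.0022
D_3 = 17.8150
Terminal value at t=3: TV = D_4/(r−g) = 18.3494/(0.135−0.03) = 174.7562
P₀ = 11.0054/(1+0.135)^1 + 14.0022/(1+0.135)^2 + 17.8150/(1+0.135)^3 + 174.7562/(1+0.135)^3 = 152.2712

C$152.27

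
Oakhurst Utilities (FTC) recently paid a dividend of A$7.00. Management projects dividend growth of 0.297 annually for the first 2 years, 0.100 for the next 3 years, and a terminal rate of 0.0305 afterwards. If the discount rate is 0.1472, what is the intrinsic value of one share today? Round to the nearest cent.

A$111.21

Three-stage DDM. Project D₁…D_5; terminal Gordon value at t=5 with g = 0.0305; discount at r = 0.1472.
D_1 = 9.0790
D_2 = 11.7755
D_3 = 12.9530
D_4 = 14.2483
D_5 = 15.6731
TV_5 = 16.1512/(0.1472−0.0305) = 138.3991
P₀ = Σ Dₜ/(1+r)ᵗ + TV_5/(1+r)^5 = 111.2077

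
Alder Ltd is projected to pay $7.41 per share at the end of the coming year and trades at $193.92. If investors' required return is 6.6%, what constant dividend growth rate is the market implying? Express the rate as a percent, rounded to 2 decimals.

From P₀ = D₁/(r − g), the implied growth is g = r − D₁/P₀.
g = 0.066 − 7.41/193.92 = 0.066 − 0.03821 = 0.02779

2.78%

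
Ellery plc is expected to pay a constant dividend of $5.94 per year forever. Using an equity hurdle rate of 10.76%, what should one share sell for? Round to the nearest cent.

$55.20

Zero-growth DDM (perpetuity): P₀ = D/r = 5.94 / 0.1076 = 55.2045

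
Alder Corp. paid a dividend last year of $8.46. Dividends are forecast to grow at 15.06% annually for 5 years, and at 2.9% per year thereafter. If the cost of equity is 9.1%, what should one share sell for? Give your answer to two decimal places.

$232.94

Two-stage DDM. Project D₁…D_5 at 0.1506, terminal growth 0.029, discount at r = 0.091.
D_1 = 9.7341
D_2 = 11.2000
D_3 = 12.8868
D_4 = 14.8275
D_5 = 17.0605
Terminal value at t=5: TV = D_6/(r−g) = 17.5553/(0.091−0.029) = 283.1496
P₀ = 9.7341/(1+0.091)^1 + 11.2000/(1+0.091)^2 + 12.8868/(1+0.091)^3 + 14.8275/(1+0.091)^4 + 17.0605/(1+0.091)^5 + 283.1496/(1+0.091)^5 = 232.9444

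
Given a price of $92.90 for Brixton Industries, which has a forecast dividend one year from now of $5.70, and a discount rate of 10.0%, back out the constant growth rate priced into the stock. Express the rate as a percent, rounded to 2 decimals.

From P₀ = D₁/(r − g), the implied growth is g = r − D₁/P₀.
g = 0.1 − 5.70/92.90 = 0.1 − 0.06136 = 0.03864

3.86%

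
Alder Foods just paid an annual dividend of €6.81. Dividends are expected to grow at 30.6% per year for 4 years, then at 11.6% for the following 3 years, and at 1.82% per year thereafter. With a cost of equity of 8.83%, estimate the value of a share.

€309.63

Three-stage DDM. Project D₁…D_7; terminal Gordon value at t=7 with g = 0.0182; discount at r = 0.0883.
D_1 = 8.8939
D_2 = 11.6154
D_3 = 15.1697
D_4 = 19.8116
D_5 = 22.1098
D_6 = 24.6745
D_7 = 27.5367
TV_7 = 28.0379/(0.0883−0.0182) = 399.9701
P₀ = Σ Dₜ/(1+r)ᵗ + TV_7/(1+r)^7 = 309.6344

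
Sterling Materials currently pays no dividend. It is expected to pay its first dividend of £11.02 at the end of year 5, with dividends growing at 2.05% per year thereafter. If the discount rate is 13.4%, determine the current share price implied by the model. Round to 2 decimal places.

£58.71

Deferred-dividend DDM. At t=4 the remaining stream is a growing perpetuity with first payment D_5 = 11.02.
V_4 = D_5/(r−g) = 11.02/(0.134−0.0205) = 97.0925
P₀ = V_4/(1+r)^4 = 97.0925/(1+0.134)^4 = 58.7129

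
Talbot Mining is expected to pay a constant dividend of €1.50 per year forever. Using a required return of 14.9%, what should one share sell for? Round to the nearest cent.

€10.07

Zero-growth DDM (perpetuity): P₀ = D/r = 1.50 / 0.149 = 10.0671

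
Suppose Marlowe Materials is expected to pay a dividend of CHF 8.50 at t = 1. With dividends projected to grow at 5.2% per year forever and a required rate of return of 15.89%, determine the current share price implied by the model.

Gordon growth model: P₀ = D₁/(r − g), with D₁ = 8.50 given directly.
P₀ = 8.5000 / (0.1589 − 0.052) = 8.5000 / 0.1069 = 79.5136

CHF 79.51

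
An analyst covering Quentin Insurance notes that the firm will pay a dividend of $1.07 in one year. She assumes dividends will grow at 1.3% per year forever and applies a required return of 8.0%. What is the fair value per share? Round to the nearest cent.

$15.97

Gordon growth model: P₀ = D₁/(r − g), with D₁ = 1.07 given directly.
P₀ = 1.0700 / (0.08 − 0.013) = 1.0700 / 0.067 = 15.9701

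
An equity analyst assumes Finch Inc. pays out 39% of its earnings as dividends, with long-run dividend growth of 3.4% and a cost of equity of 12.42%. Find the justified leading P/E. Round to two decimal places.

4.32

Justified leading P/E = b/(r−g) = 0.39/(0.1242−0.034) = 4.3237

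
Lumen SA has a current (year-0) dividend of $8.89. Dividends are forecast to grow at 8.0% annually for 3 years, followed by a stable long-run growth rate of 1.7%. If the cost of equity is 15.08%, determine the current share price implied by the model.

Two-stage DDM. Project D₁…D_3 at 0.08, terminal growth 0.017, discount at r = 0.1508.
D_1 = 9.6012
D_2 = 10.3693
D_3 = 11.1988
Terminal value at t=3: TV = D_4/(r−g) = 11.3892/(0.1508−0.017) = 85.1212
P₀ = 9.6012/(1+0.1508)^1 + 10.3693/(1+0.1508)^2 + 11.1988/(1+0.1508)^3 + 85.1212/(1+0.1508)^3 = 79.3729

$79.37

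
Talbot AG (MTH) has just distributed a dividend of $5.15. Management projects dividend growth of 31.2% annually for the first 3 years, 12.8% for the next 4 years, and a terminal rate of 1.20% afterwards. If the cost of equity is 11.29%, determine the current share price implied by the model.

Three-stage DDM. Project D₁…D_7; terminal Gordon value at t=7 with g = 0.012; discount at r = 0.1129.
D_1 = 6.7568
D_2 = 8.8649
D_3 = 11.6308
D_4 = 13.1195
D_5 = 14.7988
D_6 = 16.6931
D_7 = 18.8298
TV_7 = 19.0557/(0.1129−0.012) = 188.8576
P₀ = Σ Dₜ/(1+r)ᵗ + TV_7/(1+r)^7 = 145.8980

$145.90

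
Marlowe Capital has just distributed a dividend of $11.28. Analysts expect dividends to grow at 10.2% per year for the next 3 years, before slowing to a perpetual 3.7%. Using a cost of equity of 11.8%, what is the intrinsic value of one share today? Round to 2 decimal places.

$171.18

Two-stage DDM. Project D₁…D_3 at 0.102, terminal growth 0.037, discount at r = 0.118.
D_1 = 12.4306
D_2 = 13.6985
D_3 = 15.0957
Terminal value at t=3: TV = D_4/(r−g) = 15.6543/(0.118−0.037) = 193.2625
P₀ = 12.4306/(1+0.118)^1 + 13.6985/(1+0.118)^2 + 15.0957/(1+0.118)^3 + 193.2625/(1+0.118)^3 = 171.1806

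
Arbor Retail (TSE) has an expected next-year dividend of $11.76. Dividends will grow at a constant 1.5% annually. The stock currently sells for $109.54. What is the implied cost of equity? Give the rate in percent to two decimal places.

12.24%

Rearranging the constant-growth DDM: r = D₁/P₀ + g.
r = 11.7600 / 109.54 + 0.015 = 0.10736 + 0.015 = 0.12236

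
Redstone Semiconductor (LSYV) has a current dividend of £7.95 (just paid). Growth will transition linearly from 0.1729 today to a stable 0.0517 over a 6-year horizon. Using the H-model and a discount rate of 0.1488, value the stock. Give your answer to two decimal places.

£115.88

H-model: P₀ = D₀[(1+g_L) + H(g_S−g_L)]/(r−g_L), with H = 6/2 = 3.
P₀ = 7.95 × [(1+0.0517) + 3×(0.1729−0.0517)] / (0.1488−0.0517)
   = 7.95 × 1.4153 / 0.0971 = 115.8768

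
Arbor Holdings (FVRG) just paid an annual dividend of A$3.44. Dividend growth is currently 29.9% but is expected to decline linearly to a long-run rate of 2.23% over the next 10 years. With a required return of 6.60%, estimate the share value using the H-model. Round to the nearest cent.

H-model: P₀ = D₀[(1+g_L) + H(g_S−g_L)]/(r−g_L), with H = 10/2 = 5.
P₀ = 3.44 × [(1+0.0223) + 5×(0.299−0.0223)] / (0.066−0.0223)
   = 3.44 × 2.4058 / 0.0437 = 189.3811

A$189.38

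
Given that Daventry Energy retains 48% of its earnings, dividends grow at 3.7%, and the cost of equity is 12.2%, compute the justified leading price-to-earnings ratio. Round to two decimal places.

6.12

Payout ratio b = 1 − 0.48 = 0.52.
Justified leading P/E = b/(r−g) = 0.52/(0.122−0.037) = 6.1176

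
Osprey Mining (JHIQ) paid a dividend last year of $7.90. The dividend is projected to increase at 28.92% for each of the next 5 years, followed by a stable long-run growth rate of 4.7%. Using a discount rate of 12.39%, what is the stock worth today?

Two-stage DDM. Project D₁…D_5 at 0.2892, terminal growth 0.047, discount at r = 0.1239.
D_1 = 10.1847
D_2 = 13.1301
D_3 = 16.9273
D_4 = 21.8227
D_5 = 28.1338
Terminal value at t=5: TV = D_6/(r−g) = 29.4561/(0.1239−0.047) = 383.0442
P₀ = 10.1847/(1+0.1239)^1 + 13.1301/(1+0.1239)^2 + 16.9273/(1+0.1239)^3 + 21.8227/(1+0.1239)^4 + 28.1338/(1+0.1239)^5 + 383.0442/(1+0.1239)^5 = 274.3508

$274.35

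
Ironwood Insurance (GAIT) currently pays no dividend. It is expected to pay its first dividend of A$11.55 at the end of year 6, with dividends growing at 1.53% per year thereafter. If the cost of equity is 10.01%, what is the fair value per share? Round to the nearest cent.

A$84.53

Deferred-dividend DDM. At t=5 the remaining stream is a growing perpetuity with first payment D_6 = 11.55.
V_5 = D_6/(r−g) = 11.55/(0.1001−0.0153) = 136.2028
P₀ = V_5/(1+r)^5 = 136.2028/(1+0.1001)^5 = 84.5328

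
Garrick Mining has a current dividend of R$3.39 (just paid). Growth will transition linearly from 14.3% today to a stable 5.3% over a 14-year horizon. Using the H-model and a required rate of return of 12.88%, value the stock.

H-model: P₀ = D₀[(1+g_L) + H(g_S−g_L)]/(r−g_L), with H = 14/2 = 7.
P₀ = 3.39 × [(1+0.053) + 7×(0.143−0.053)] / (0.1288−0.053)
   = 3.39 × 1.6830 / 0.0758 = 75.2687

R$75.27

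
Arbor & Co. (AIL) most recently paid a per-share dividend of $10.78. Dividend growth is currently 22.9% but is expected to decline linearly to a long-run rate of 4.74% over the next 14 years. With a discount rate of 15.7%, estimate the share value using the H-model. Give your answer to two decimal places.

H-model: P₀ = D₀[(1+g_L) + H(g_S−g_L)]/(r−g_L), with H = 14/2 = 7.
P₀ = 10.78 × [(1+0.0474) + 7×(0.229−0.0474)] / (0.157−0.0474)
   = 10.78 × 2.3186 / 0.1096 = 228.0521

$228.05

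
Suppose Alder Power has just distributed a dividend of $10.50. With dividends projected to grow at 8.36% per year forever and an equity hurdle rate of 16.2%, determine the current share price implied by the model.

Gordon growth model: P₀ = D₁/(r − g). D₁ = 10.50 × (1 + 0.0836) = 11.3778.
P₀ = 11.3778 / (0.162 − 0.0836) = 11.3778 / 0.0784 = 145.1250

$145.12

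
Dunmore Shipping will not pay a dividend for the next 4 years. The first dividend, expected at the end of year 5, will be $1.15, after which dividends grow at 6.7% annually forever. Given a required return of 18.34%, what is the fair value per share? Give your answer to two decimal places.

Deferred-dividend DDM. At t=4 the remaining stream is a growing perpetuity with first payment D_5 = 1.15.
V_4 = D_5/(r−g) = 1.15/(0.1834−0.067) = 9.8797
P₀ = V_4/(1+r)^4 = 9.8797/(1+0.1834)^4 = 5.0375

$5.04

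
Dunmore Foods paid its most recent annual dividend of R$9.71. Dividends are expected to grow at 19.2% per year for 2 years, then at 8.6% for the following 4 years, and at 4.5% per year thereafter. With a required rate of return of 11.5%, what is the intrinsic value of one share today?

R$212.15

Three-stage DDM. Project D₁…D_6; terminal Gordon value at t=6 with g = 0.045; discount at r = 0.115.
D_1 = 11.5743
D_2 = 13.7966
D_3 = 14.9831
D_4 = 16.2716
D_5 = 17.6710
D_6 = 19.1907
TV_6 = 20.0543/(0.115−0.045) = 286.4899
P₀ = Σ Dₜ/(1+r)ᵗ + TV_6/(1+r)^6 = 212.1494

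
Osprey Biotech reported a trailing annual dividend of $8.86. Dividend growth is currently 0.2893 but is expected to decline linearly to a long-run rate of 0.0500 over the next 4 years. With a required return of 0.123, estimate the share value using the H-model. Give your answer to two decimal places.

$185.53

H-model: P₀ = D₀[(1+g_L) + H(g_S−g_L)]/(r−g_L), with H = 4/2 = 2.
P₀ = 8.86 × [(1+0.05) + 2×(0.2893−0.05)] / (0.123−0.05)
   = 8.86 × 1.5286 / 0.073 = 185.5260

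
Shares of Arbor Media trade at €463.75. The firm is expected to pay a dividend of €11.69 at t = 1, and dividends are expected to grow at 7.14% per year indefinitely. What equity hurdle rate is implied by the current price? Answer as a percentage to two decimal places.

Rearranging the constant-growth DDM: r = D₁/P₀ + g.
r = 11.6900 / 463.75 + 0.0714 = 0.02521 + 0.0714 = 0.09661

9.66%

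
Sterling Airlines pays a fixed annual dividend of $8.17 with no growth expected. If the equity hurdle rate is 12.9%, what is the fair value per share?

$63.33

Zero-growth DDM (perpetuity): P₀ = D/r = 8.17 / 0.129 = 63.3333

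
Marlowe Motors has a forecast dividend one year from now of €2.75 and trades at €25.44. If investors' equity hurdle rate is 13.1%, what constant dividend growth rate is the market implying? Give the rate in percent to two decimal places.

2.29%

From P₀ = D₁/(r − g), the implied growth is g = r − D₁/P₀.
g = 0.131 − 2.75/25.44 = 0.131 − 0.10810 = 0.02290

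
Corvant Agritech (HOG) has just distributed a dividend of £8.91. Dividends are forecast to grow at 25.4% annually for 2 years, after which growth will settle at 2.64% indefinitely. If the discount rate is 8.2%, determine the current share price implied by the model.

£243.23

Two-stage DDM. Project D₁…D_2 at 0.254, terminal growth 0.0264, discount at r = 0.082.
D_1 = 11.1731
D_2 = 14.0111
Terminal value at t=2: TV = D_3/(r−g) = 14.3810/(0.082−0.0264) = 258.6513
P₀ = 11.1731/(1+0.082)^1 + 14.0111/(1+0.082)^2 + 258.6513/(1+0.082)^2 = 243.2270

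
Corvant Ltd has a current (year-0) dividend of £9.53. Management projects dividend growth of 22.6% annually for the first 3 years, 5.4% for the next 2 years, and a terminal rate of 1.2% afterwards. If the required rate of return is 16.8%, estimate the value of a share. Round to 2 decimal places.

Three-stage DDM. Project D₁…D_5; terminal Gordon value at t=5 with g = 0.012; discount at r = 0.168.
D_1 = 11.6838
D_2 = 14.3243
D_3 = 17.5616
D_4 = 18.5099
D_5 = 19.5095
TV_5 = 19.7436/(0.168−0.012) = 126.5615
P₀ = Σ Dₜ/(1+r)ᵗ + TV_5/(1+r)^5 = 108.6672

£108.67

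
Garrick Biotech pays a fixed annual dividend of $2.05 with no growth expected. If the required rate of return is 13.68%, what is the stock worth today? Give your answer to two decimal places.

Zero-growth DDM (perpetuity): P₀ = D/r = 2.05 / 0.1368 = 14.9854

$14.99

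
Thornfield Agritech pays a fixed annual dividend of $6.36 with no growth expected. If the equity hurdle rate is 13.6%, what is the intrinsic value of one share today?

$46.76

Zero-growth DDM (perpetuity): P₀ = D/r = 6.36 / 0.136 = 46.7647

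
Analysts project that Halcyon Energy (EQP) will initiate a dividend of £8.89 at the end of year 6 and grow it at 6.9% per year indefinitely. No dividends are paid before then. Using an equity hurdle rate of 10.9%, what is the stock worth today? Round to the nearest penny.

£132.49

Deferred-dividend DDM. At t=5 the remaining stream is a growing perpetuity with first payment D_6 = 8.89.
V_5 = D_6/(r−g) = 8.89/(0.109−0.069) = 222.2500
P₀ = V_5/(1+r)^5 = 222.2500/(1+0.109)^5 = 132.4903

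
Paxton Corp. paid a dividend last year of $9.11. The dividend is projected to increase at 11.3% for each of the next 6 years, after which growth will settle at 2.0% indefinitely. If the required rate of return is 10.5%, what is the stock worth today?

Two-stage DDM. Project D₁…D_6 at 0.113, terminal growth 0.02, discount at r = 0.105.
D_1 = 10.1394
D_2 = 11.2852
D_3 = 12.5604
D_4 = 13.9797
D_5 = 15.5594
D_6 = 17.3177
Terminal value at t=6: TV = D_7/(r−g) = 17.6640/(0.105−0.02) = 207.8120
P₀ = 10.1394/(1+0.105)^1 + 11.2852/(1+0.105)^2 + 12.5604/(1+0.105)^3 + 13.9797/(1+0.105)^4 + 15.5594/(1+0.105)^5 + 17.3177/(1+0.105)^6 + 207.8120/(1+0.105)^6 = 170.2174

$170.22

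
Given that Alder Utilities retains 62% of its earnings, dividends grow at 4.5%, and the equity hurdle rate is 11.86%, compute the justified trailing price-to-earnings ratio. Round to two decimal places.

5.40

Payout ratio b = 1 − 0.62 = 0.38.
Justified trailing P/E = b(1+g)/(r−g) = 0.38×(1+0.045)/(0.1186−0.045) = 5.3954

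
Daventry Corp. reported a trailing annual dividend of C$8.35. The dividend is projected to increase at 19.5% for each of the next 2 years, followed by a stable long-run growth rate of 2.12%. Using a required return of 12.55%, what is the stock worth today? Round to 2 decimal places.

Two-stage DDM. Project D₁…D_2 at 0.195, terminal growth 0.0212, discount at r = 0.1255.
D_1 = 9.9783
D_2 = 11.9240
Terminal value at t=2: TV = D_3/(r−g) = 12.1768/(0.1255−0.0212) = 116.7478
P₀ = 9.9783/(1+0.1255)^1 + 11.9240/(1+0.1255)^2 + 116.7478/(1+0.1255)^2 = 110.4419

C$110.44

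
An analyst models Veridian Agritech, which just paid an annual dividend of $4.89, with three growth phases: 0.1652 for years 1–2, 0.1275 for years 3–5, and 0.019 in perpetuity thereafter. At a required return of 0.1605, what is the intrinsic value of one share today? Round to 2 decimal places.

Three-stage DDM. Project D₁…D_5; terminal Gordon value at t=5 with g = 0.019; discount at r = 0.1605.
D_1 = 5.6978
D_2 = 6.6391
D_3 = 7.4856
D_4 = 8.4400
D_5 = 9.5161
TV_5 = 9.6969/(0.1605−0.019) = 68.5294
P₀ = Σ Dₜ/(1+r)ᵗ + TV_5/(1+r)^5 = 56.3608

$56.36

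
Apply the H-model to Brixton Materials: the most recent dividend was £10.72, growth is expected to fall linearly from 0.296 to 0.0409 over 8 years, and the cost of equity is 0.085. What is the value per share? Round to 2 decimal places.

£501.07

H-model: P₀ = D₀[(1+g_L) + H(g_S−g_L)]/(r−g_L), with H = 8/2 = 4.
P₀ = 10.72 × [(1+0.0409) + 4×(0.296−0.0409)] / (0.085−0.0409)
   = 10.72 × 2.0613 / 0.0441 = 501.0688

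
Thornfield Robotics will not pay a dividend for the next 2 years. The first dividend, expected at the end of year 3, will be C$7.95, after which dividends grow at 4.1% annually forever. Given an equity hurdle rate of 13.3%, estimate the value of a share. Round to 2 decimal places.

Deferred-dividend DDM. At t=2 the remaining stream is a growing perpetuity with first payment D_3 = 7.95.
V_2 = D_3/(r−g) = 7.95/(0.133−0.041) = 86.4130
P₀ = V_2/(1+r)^2 = 86.4130/(1+0.133)^2 = 67.3162

C$67.32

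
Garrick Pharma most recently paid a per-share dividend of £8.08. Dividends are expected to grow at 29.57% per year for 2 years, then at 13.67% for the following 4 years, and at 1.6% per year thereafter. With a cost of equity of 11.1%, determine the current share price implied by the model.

£195.77

Three-stage DDM. Project D₁…D_6; terminal Gordon value at t=6 with g = 0.016; discount at r = 0.111.
D_1 = 10.4693
D_2 = 13.5650
D_3 = 15.4194
D_4 = 17.5272
D_5 = 19.9231
D_6 = 22.6466
TV_6 = 23.0090/(0.111−0.016) = 242.1998
P₀ = Σ Dₜ/(1+r)ᵗ + TV_6/(1+r)^6 = 195.7664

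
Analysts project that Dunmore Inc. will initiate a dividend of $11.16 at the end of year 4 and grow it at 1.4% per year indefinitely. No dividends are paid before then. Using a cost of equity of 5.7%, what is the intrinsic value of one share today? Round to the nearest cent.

Deferred-dividend DDM. At t=3 the remaining stream is a growing perpetuity with first payment D_4 = 11.16.
V_3 = D_4/(r−g) = 11.16/(0.057−0.014) = 259.5349
P₀ = V_3/(1+r)^3 = 259.5349/(1+0.057)^3 = 219.7712

$219.77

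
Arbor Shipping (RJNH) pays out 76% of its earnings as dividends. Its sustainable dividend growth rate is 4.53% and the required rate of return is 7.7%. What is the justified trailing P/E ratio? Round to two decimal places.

Justified trailing P/E = b(1+g)/(r−g) = 0.76×(1+0.0453)/(0.077−0.0453) = 25.0608

25.06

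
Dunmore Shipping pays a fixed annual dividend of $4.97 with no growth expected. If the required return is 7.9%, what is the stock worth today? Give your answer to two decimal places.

Zero-growth DDM (perpetuity): P₀ = D/r = 4.97 / 0.079 = 62.9114

$62.91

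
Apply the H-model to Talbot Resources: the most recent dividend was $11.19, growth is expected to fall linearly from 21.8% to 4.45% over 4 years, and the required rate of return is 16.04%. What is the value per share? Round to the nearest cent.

$134.35

H-model: P₀ = D₀[(1+g_L) + H(g_S−g_L)]/(r−g_L), with H = 4/2 = 2.
P₀ = 11.19 × [(1+0.0445) + 2×(0.218−0.0445)] / (0.1604−0.0445)
   = 11.19 × 1.3915 / 0.1159 = 134.3476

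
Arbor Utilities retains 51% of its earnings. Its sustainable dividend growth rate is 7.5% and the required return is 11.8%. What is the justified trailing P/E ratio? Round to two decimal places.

12.25

Payout ratio b = 1 − 0.51 = 0.49.
Justified trailing P/E = b(1+g)/(r−g) = 0.49×(1+0.075)/(0.118−0.075) = 12.2500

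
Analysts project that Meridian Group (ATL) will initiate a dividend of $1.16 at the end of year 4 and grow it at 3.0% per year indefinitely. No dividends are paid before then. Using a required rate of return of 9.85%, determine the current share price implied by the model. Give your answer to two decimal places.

$12.78

Deferred-dividend DDM. At t=3 the remaining stream is a growing perpetuity with first payment D_4 = 1.16.
V_3 = D_4/(r−g) = 1.16/(0.0985−0.03) = 16.9343
P₀ = V_3/(1+r)^3 = 16.9343/(1+0.0985)^3 = 12.7752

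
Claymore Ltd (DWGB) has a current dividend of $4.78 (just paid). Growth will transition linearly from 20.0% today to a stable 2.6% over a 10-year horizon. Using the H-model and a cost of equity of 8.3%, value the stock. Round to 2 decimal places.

H-model: P₀ = D₀[(1+g_L) + H(g_S−g_L)]/(r−g_L), with H = 10/2 = 5.
P₀ = 4.78 × [(1+0.026) + 5×(0.2−0.026)] / (0.083−0.026)
   = 4.78 × 1.8960 / 0.057 = 158.9979

$159.00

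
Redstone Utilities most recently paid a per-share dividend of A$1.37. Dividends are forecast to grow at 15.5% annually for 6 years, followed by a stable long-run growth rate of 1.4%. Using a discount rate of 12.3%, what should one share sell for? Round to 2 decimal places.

Two-stage DDM. Project D₁…D_6 at 0.155, terminal growth 0.014, discount at r = 0.123.
D_1 = 1.5824
D_2 = 1.8276
D_3 = 2.1109
D_4 = 2.4381
D_5 = 2.8160
D_6 = 3.2525
Terminal value at t=6: TV = D_7/(r−g) = 3.2980/(0.123−0.014) = 30.2569
P₀ = 1.5824/(1+0.123)^1 + 1.8276/(1+0.123)^2 + 2.1109/(1+0.123)^3 + 2.4381/(1+0.123)^4 + 2.8160/(1+0.123)^5 + 3.2525/(1+0.123)^6 + 30.2569/(1+0.123)^6 = 24.1649

A$24.16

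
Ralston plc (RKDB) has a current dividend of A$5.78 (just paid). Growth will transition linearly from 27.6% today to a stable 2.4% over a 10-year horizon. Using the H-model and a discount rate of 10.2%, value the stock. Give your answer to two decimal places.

H-model: P₀ = D₀[(1+g_L) + H(g_S−g_L)]/(r−g_L), with H = 10/2 = 5.
P₀ = 5.78 × [(1+0.024) + 5×(0.276−0.024)] / (0.102−0.024)
   = 5.78 × 2.2840 / 0.078 = 169.2503

A$169.25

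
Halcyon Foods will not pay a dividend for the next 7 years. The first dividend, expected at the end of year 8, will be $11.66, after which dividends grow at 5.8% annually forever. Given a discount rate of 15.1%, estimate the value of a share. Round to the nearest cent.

$46.85

Deferred-dividend DDM. At t=7 the remaining stream is a growing perpetuity with first payment D_8 = 11.66.
V_7 = D_8/(r−g) = 11.66/(0.151−0.058) = 125.3763
P₀ = V_7/(1+r)^7 = 125.3763/(1+0.151)^7 = 46.8477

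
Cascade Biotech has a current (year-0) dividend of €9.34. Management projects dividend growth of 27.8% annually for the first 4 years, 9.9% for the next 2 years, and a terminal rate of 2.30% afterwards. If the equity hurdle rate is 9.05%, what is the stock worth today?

€363.27

Three-stage DDM. Project D₁…D_6; terminal Gordon value at t=6 with g = 0.023; discount at r = 0.0905.
D_1 = 11.9365
D_2 = 15.2549
D_3 = 19.4957
D_4 = 24.9155
D_5 = 27.3822
D_6 = 30.0930
TV_6 = 30.7852/(0.0905−0.023) = 456.0763
P₀ = Σ Dₜ/(1+r)ᵗ + TV_6/(1+r)^6 = 363.2720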